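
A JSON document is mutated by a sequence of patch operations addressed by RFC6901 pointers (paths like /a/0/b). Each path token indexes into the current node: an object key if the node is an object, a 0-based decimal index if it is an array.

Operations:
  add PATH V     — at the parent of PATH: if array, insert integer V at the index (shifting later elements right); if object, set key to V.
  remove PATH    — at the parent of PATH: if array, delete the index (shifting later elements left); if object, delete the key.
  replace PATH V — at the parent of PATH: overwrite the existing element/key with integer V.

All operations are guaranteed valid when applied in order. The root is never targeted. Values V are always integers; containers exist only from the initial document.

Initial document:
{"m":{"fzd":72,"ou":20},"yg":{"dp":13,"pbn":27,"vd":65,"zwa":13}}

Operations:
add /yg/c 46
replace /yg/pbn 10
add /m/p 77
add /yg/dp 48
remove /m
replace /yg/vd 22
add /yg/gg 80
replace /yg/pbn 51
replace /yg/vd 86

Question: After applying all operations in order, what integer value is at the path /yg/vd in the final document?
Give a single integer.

After op 1 (add /yg/c 46): {"m":{"fzd":72,"ou":20},"yg":{"c":46,"dp":13,"pbn":27,"vd":65,"zwa":13}}
After op 2 (replace /yg/pbn 10): {"m":{"fzd":72,"ou":20},"yg":{"c":46,"dp":13,"pbn":10,"vd":65,"zwa":13}}
After op 3 (add /m/p 77): {"m":{"fzd":72,"ou":20,"p":77},"yg":{"c":46,"dp":13,"pbn":10,"vd":65,"zwa":13}}
After op 4 (add /yg/dp 48): {"m":{"fzd":72,"ou":20,"p":77},"yg":{"c":46,"dp":48,"pbn":10,"vd":65,"zwa":13}}
After op 5 (remove /m): {"yg":{"c":46,"dp":48,"pbn":10,"vd":65,"zwa":13}}
After op 6 (replace /yg/vd 22): {"yg":{"c":46,"dp":48,"pbn":10,"vd":22,"zwa":13}}
After op 7 (add /yg/gg 80): {"yg":{"c":46,"dp":48,"gg":80,"pbn":10,"vd":22,"zwa":13}}
After op 8 (replace /yg/pbn 51): {"yg":{"c":46,"dp":48,"gg":80,"pbn":51,"vd":22,"zwa":13}}
After op 9 (replace /yg/vd 86): {"yg":{"c":46,"dp":48,"gg":80,"pbn":51,"vd":86,"zwa":13}}
Value at /yg/vd: 86

Answer: 86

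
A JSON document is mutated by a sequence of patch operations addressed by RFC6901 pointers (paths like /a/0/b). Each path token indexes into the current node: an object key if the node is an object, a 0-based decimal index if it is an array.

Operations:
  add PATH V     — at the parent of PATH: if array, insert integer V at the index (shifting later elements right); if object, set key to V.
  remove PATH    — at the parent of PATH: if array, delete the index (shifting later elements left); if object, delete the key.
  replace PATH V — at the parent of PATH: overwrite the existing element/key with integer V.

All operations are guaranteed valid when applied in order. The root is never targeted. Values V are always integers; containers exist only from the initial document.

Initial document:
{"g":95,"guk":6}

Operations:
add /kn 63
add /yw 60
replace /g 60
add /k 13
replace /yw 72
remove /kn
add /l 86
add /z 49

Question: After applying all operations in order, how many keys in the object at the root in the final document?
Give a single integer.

After op 1 (add /kn 63): {"g":95,"guk":6,"kn":63}
After op 2 (add /yw 60): {"g":95,"guk":6,"kn":63,"yw":60}
After op 3 (replace /g 60): {"g":60,"guk":6,"kn":63,"yw":60}
After op 4 (add /k 13): {"g":60,"guk":6,"k":13,"kn":63,"yw":60}
After op 5 (replace /yw 72): {"g":60,"guk":6,"k":13,"kn":63,"yw":72}
After op 6 (remove /kn): {"g":60,"guk":6,"k":13,"yw":72}
After op 7 (add /l 86): {"g":60,"guk":6,"k":13,"l":86,"yw":72}
After op 8 (add /z 49): {"g":60,"guk":6,"k":13,"l":86,"yw":72,"z":49}
Size at the root: 6

Answer: 6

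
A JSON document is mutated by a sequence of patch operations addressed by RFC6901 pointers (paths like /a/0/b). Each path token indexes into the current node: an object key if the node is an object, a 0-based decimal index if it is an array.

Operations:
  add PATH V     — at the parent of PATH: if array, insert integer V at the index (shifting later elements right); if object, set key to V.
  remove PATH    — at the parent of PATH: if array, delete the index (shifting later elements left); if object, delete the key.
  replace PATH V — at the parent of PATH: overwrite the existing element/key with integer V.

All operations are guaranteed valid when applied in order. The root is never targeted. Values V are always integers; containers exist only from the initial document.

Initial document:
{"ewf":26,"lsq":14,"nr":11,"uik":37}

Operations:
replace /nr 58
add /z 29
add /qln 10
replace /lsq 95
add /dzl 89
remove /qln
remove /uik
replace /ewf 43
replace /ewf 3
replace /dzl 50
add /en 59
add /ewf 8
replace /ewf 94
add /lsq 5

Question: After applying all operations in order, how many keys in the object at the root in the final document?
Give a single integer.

Answer: 6

Derivation:
After op 1 (replace /nr 58): {"ewf":26,"lsq":14,"nr":58,"uik":37}
After op 2 (add /z 29): {"ewf":26,"lsq":14,"nr":58,"uik":37,"z":29}
After op 3 (add /qln 10): {"ewf":26,"lsq":14,"nr":58,"qln":10,"uik":37,"z":29}
After op 4 (replace /lsq 95): {"ewf":26,"lsq":95,"nr":58,"qln":10,"uik":37,"z":29}
After op 5 (add /dzl 89): {"dzl":89,"ewf":26,"lsq":95,"nr":58,"qln":10,"uik":37,"z":29}
After op 6 (remove /qln): {"dzl":89,"ewf":26,"lsq":95,"nr":58,"uik":37,"z":29}
After op 7 (remove /uik): {"dzl":89,"ewf":26,"lsq":95,"nr":58,"z":29}
After op 8 (replace /ewf 43): {"dzl":89,"ewf":43,"lsq":95,"nr":58,"z":29}
After op 9 (replace /ewf 3): {"dzl":89,"ewf":3,"lsq":95,"nr":58,"z":29}
After op 10 (replace /dzl 50): {"dzl":50,"ewf":3,"lsq":95,"nr":58,"z":29}
After op 11 (add /en 59): {"dzl":50,"en":59,"ewf":3,"lsq":95,"nr":58,"z":29}
After op 12 (add /ewf 8): {"dzl":50,"en":59,"ewf":8,"lsq":95,"nr":58,"z":29}
After op 13 (replace /ewf 94): {"dzl":50,"en":59,"ewf":94,"lsq":95,"nr":58,"z":29}
After op 14 (add /lsq 5): {"dzl":50,"en":59,"ewf":94,"lsq":5,"nr":58,"z":29}
Size at the root: 6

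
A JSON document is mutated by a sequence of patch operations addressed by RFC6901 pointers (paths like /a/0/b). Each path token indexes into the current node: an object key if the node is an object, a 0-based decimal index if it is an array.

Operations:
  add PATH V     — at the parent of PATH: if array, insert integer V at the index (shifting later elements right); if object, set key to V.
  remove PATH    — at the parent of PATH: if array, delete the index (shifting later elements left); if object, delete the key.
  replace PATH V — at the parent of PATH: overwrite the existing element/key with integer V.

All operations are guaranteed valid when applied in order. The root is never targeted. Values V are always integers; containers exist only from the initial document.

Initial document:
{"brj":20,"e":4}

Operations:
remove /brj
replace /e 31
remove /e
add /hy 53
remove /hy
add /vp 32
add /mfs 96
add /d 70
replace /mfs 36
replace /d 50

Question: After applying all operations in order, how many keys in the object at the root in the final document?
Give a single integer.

Answer: 3

Derivation:
After op 1 (remove /brj): {"e":4}
After op 2 (replace /e 31): {"e":31}
After op 3 (remove /e): {}
After op 4 (add /hy 53): {"hy":53}
After op 5 (remove /hy): {}
After op 6 (add /vp 32): {"vp":32}
After op 7 (add /mfs 96): {"mfs":96,"vp":32}
After op 8 (add /d 70): {"d":70,"mfs":96,"vp":32}
After op 9 (replace /mfs 36): {"d":70,"mfs":36,"vp":32}
After op 10 (replace /d 50): {"d":50,"mfs":36,"vp":32}
Size at the root: 3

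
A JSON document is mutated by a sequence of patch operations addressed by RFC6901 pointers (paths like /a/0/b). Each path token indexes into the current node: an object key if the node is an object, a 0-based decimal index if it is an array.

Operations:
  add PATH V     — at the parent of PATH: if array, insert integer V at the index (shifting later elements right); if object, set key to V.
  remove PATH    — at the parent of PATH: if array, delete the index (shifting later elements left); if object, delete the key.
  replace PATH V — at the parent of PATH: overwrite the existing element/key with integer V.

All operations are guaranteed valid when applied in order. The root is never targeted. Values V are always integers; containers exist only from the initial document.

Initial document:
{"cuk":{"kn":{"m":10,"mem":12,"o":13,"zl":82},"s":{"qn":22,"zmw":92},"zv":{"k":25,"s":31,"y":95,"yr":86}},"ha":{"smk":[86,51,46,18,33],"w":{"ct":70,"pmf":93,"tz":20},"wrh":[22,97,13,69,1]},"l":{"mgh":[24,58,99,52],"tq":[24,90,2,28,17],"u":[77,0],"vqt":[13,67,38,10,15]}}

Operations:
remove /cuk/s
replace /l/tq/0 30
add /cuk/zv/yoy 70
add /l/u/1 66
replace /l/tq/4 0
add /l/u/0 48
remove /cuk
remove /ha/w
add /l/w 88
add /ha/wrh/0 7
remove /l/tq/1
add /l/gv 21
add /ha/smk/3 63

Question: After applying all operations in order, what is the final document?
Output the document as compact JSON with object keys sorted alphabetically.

After op 1 (remove /cuk/s): {"cuk":{"kn":{"m":10,"mem":12,"o":13,"zl":82},"zv":{"k":25,"s":31,"y":95,"yr":86}},"ha":{"smk":[86,51,46,18,33],"w":{"ct":70,"pmf":93,"tz":20},"wrh":[22,97,13,69,1]},"l":{"mgh":[24,58,99,52],"tq":[24,90,2,28,17],"u":[77,0],"vqt":[13,67,38,10,15]}}
After op 2 (replace /l/tq/0 30): {"cuk":{"kn":{"m":10,"mem":12,"o":13,"zl":82},"zv":{"k":25,"s":31,"y":95,"yr":86}},"ha":{"smk":[86,51,46,18,33],"w":{"ct":70,"pmf":93,"tz":20},"wrh":[22,97,13,69,1]},"l":{"mgh":[24,58,99,52],"tq":[30,90,2,28,17],"u":[77,0],"vqt":[13,67,38,10,15]}}
After op 3 (add /cuk/zv/yoy 70): {"cuk":{"kn":{"m":10,"mem":12,"o":13,"zl":82},"zv":{"k":25,"s":31,"y":95,"yoy":70,"yr":86}},"ha":{"smk":[86,51,46,18,33],"w":{"ct":70,"pmf":93,"tz":20},"wrh":[22,97,13,69,1]},"l":{"mgh":[24,58,99,52],"tq":[30,90,2,28,17],"u":[77,0],"vqt":[13,67,38,10,15]}}
After op 4 (add /l/u/1 66): {"cuk":{"kn":{"m":10,"mem":12,"o":13,"zl":82},"zv":{"k":25,"s":31,"y":95,"yoy":70,"yr":86}},"ha":{"smk":[86,51,46,18,33],"w":{"ct":70,"pmf":93,"tz":20},"wrh":[22,97,13,69,1]},"l":{"mgh":[24,58,99,52],"tq":[30,90,2,28,17],"u":[77,66,0],"vqt":[13,67,38,10,15]}}
After op 5 (replace /l/tq/4 0): {"cuk":{"kn":{"m":10,"mem":12,"o":13,"zl":82},"zv":{"k":25,"s":31,"y":95,"yoy":70,"yr":86}},"ha":{"smk":[86,51,46,18,33],"w":{"ct":70,"pmf":93,"tz":20},"wrh":[22,97,13,69,1]},"l":{"mgh":[24,58,99,52],"tq":[30,90,2,28,0],"u":[77,66,0],"vqt":[13,67,38,10,15]}}
After op 6 (add /l/u/0 48): {"cuk":{"kn":{"m":10,"mem":12,"o":13,"zl":82},"zv":{"k":25,"s":31,"y":95,"yoy":70,"yr":86}},"ha":{"smk":[86,51,46,18,33],"w":{"ct":70,"pmf":93,"tz":20},"wrh":[22,97,13,69,1]},"l":{"mgh":[24,58,99,52],"tq":[30,90,2,28,0],"u":[48,77,66,0],"vqt":[13,67,38,10,15]}}
After op 7 (remove /cuk): {"ha":{"smk":[86,51,46,18,33],"w":{"ct":70,"pmf":93,"tz":20},"wrh":[22,97,13,69,1]},"l":{"mgh":[24,58,99,52],"tq":[30,90,2,28,0],"u":[48,77,66,0],"vqt":[13,67,38,10,15]}}
After op 8 (remove /ha/w): {"ha":{"smk":[86,51,46,18,33],"wrh":[22,97,13,69,1]},"l":{"mgh":[24,58,99,52],"tq":[30,90,2,28,0],"u":[48,77,66,0],"vqt":[13,67,38,10,15]}}
After op 9 (add /l/w 88): {"ha":{"smk":[86,51,46,18,33],"wrh":[22,97,13,69,1]},"l":{"mgh":[24,58,99,52],"tq":[30,90,2,28,0],"u":[48,77,66,0],"vqt":[13,67,38,10,15],"w":88}}
After op 10 (add /ha/wrh/0 7): {"ha":{"smk":[86,51,46,18,33],"wrh":[7,22,97,13,69,1]},"l":{"mgh":[24,58,99,52],"tq":[30,90,2,28,0],"u":[48,77,66,0],"vqt":[13,67,38,10,15],"w":88}}
After op 11 (remove /l/tq/1): {"ha":{"smk":[86,51,46,18,33],"wrh":[7,22,97,13,69,1]},"l":{"mgh":[24,58,99,52],"tq":[30,2,28,0],"u":[48,77,66,0],"vqt":[13,67,38,10,15],"w":88}}
After op 12 (add /l/gv 21): {"ha":{"smk":[86,51,46,18,33],"wrh":[7,22,97,13,69,1]},"l":{"gv":21,"mgh":[24,58,99,52],"tq":[30,2,28,0],"u":[48,77,66,0],"vqt":[13,67,38,10,15],"w":88}}
After op 13 (add /ha/smk/3 63): {"ha":{"smk":[86,51,46,63,18,33],"wrh":[7,22,97,13,69,1]},"l":{"gv":21,"mgh":[24,58,99,52],"tq":[30,2,28,0],"u":[48,77,66,0],"vqt":[13,67,38,10,15],"w":88}}

Answer: {"ha":{"smk":[86,51,46,63,18,33],"wrh":[7,22,97,13,69,1]},"l":{"gv":21,"mgh":[24,58,99,52],"tq":[30,2,28,0],"u":[48,77,66,0],"vqt":[13,67,38,10,15],"w":88}}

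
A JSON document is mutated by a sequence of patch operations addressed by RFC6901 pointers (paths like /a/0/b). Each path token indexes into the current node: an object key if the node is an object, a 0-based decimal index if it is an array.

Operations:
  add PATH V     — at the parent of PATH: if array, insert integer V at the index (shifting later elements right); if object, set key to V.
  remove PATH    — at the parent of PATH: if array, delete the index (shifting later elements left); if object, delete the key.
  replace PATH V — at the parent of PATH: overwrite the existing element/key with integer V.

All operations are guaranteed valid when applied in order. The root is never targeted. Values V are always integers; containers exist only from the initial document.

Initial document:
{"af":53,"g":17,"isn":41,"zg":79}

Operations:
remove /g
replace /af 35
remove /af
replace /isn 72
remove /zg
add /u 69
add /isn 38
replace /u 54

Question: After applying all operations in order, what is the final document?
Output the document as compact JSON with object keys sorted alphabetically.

After op 1 (remove /g): {"af":53,"isn":41,"zg":79}
After op 2 (replace /af 35): {"af":35,"isn":41,"zg":79}
After op 3 (remove /af): {"isn":41,"zg":79}
After op 4 (replace /isn 72): {"isn":72,"zg":79}
After op 5 (remove /zg): {"isn":72}
After op 6 (add /u 69): {"isn":72,"u":69}
After op 7 (add /isn 38): {"isn":38,"u":69}
After op 8 (replace /u 54): {"isn":38,"u":54}

Answer: {"isn":38,"u":54}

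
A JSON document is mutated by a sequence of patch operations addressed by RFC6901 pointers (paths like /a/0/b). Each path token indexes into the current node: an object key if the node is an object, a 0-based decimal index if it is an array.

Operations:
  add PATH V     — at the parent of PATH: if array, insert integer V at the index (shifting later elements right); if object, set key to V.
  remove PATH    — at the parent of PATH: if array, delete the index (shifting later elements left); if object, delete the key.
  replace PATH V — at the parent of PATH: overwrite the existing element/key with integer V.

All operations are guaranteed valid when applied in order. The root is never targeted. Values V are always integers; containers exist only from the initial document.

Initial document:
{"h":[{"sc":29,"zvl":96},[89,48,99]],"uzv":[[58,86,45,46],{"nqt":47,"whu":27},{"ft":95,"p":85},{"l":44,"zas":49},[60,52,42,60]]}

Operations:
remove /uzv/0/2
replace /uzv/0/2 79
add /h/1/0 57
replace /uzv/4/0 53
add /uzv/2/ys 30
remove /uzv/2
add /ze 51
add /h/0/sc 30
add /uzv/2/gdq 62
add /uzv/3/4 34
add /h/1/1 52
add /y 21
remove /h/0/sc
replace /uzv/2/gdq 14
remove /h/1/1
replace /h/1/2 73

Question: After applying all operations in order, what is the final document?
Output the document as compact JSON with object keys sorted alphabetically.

After op 1 (remove /uzv/0/2): {"h":[{"sc":29,"zvl":96},[89,48,99]],"uzv":[[58,86,46],{"nqt":47,"whu":27},{"ft":95,"p":85},{"l":44,"zas":49},[60,52,42,60]]}
After op 2 (replace /uzv/0/2 79): {"h":[{"sc":29,"zvl":96},[89,48,99]],"uzv":[[58,86,79],{"nqt":47,"whu":27},{"ft":95,"p":85},{"l":44,"zas":49},[60,52,42,60]]}
After op 3 (add /h/1/0 57): {"h":[{"sc":29,"zvl":96},[57,89,48,99]],"uzv":[[58,86,79],{"nqt":47,"whu":27},{"ft":95,"p":85},{"l":44,"zas":49},[60,52,42,60]]}
After op 4 (replace /uzv/4/0 53): {"h":[{"sc":29,"zvl":96},[57,89,48,99]],"uzv":[[58,86,79],{"nqt":47,"whu":27},{"ft":95,"p":85},{"l":44,"zas":49},[53,52,42,60]]}
After op 5 (add /uzv/2/ys 30): {"h":[{"sc":29,"zvl":96},[57,89,48,99]],"uzv":[[58,86,79],{"nqt":47,"whu":27},{"ft":95,"p":85,"ys":30},{"l":44,"zas":49},[53,52,42,60]]}
After op 6 (remove /uzv/2): {"h":[{"sc":29,"zvl":96},[57,89,48,99]],"uzv":[[58,86,79],{"nqt":47,"whu":27},{"l":44,"zas":49},[53,52,42,60]]}
After op 7 (add /ze 51): {"h":[{"sc":29,"zvl":96},[57,89,48,99]],"uzv":[[58,86,79],{"nqt":47,"whu":27},{"l":44,"zas":49},[53,52,42,60]],"ze":51}
After op 8 (add /h/0/sc 30): {"h":[{"sc":30,"zvl":96},[57,89,48,99]],"uzv":[[58,86,79],{"nqt":47,"whu":27},{"l":44,"zas":49},[53,52,42,60]],"ze":51}
After op 9 (add /uzv/2/gdq 62): {"h":[{"sc":30,"zvl":96},[57,89,48,99]],"uzv":[[58,86,79],{"nqt":47,"whu":27},{"gdq":62,"l":44,"zas":49},[53,52,42,60]],"ze":51}
After op 10 (add /uzv/3/4 34): {"h":[{"sc":30,"zvl":96},[57,89,48,99]],"uzv":[[58,86,79],{"nqt":47,"whu":27},{"gdq":62,"l":44,"zas":49},[53,52,42,60,34]],"ze":51}
After op 11 (add /h/1/1 52): {"h":[{"sc":30,"zvl":96},[57,52,89,48,99]],"uzv":[[58,86,79],{"nqt":47,"whu":27},{"gdq":62,"l":44,"zas":49},[53,52,42,60,34]],"ze":51}
After op 12 (add /y 21): {"h":[{"sc":30,"zvl":96},[57,52,89,48,99]],"uzv":[[58,86,79],{"nqt":47,"whu":27},{"gdq":62,"l":44,"zas":49},[53,52,42,60,34]],"y":21,"ze":51}
After op 13 (remove /h/0/sc): {"h":[{"zvl":96},[57,52,89,48,99]],"uzv":[[58,86,79],{"nqt":47,"whu":27},{"gdq":62,"l":44,"zas":49},[53,52,42,60,34]],"y":21,"ze":51}
After op 14 (replace /uzv/2/gdq 14): {"h":[{"zvl":96},[57,52,89,48,99]],"uzv":[[58,86,79],{"nqt":47,"whu":27},{"gdq":14,"l":44,"zas":49},[53,52,42,60,34]],"y":21,"ze":51}
After op 15 (remove /h/1/1): {"h":[{"zvl":96},[57,89,48,99]],"uzv":[[58,86,79],{"nqt":47,"whu":27},{"gdq":14,"l":44,"zas":49},[53,52,42,60,34]],"y":21,"ze":51}
After op 16 (replace /h/1/2 73): {"h":[{"zvl":96},[57,89,73,99]],"uzv":[[58,86,79],{"nqt":47,"whu":27},{"gdq":14,"l":44,"zas":49},[53,52,42,60,34]],"y":21,"ze":51}

Answer: {"h":[{"zvl":96},[57,89,73,99]],"uzv":[[58,86,79],{"nqt":47,"whu":27},{"gdq":14,"l":44,"zas":49},[53,52,42,60,34]],"y":21,"ze":51}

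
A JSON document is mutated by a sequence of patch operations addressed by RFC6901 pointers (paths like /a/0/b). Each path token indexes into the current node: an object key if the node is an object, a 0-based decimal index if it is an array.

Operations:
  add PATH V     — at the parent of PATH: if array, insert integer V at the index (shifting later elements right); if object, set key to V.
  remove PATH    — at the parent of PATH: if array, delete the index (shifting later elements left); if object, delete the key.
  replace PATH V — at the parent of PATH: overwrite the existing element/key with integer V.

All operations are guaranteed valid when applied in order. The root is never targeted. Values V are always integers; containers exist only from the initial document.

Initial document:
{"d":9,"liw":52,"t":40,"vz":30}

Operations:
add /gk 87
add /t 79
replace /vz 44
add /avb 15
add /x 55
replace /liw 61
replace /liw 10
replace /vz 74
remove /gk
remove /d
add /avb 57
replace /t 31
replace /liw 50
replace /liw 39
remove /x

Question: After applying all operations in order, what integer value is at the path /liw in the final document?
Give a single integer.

Answer: 39

Derivation:
After op 1 (add /gk 87): {"d":9,"gk":87,"liw":52,"t":40,"vz":30}
After op 2 (add /t 79): {"d":9,"gk":87,"liw":52,"t":79,"vz":30}
After op 3 (replace /vz 44): {"d":9,"gk":87,"liw":52,"t":79,"vz":44}
After op 4 (add /avb 15): {"avb":15,"d":9,"gk":87,"liw":52,"t":79,"vz":44}
After op 5 (add /x 55): {"avb":15,"d":9,"gk":87,"liw":52,"t":79,"vz":44,"x":55}
After op 6 (replace /liw 61): {"avb":15,"d":9,"gk":87,"liw":61,"t":79,"vz":44,"x":55}
After op 7 (replace /liw 10): {"avb":15,"d":9,"gk":87,"liw":10,"t":79,"vz":44,"x":55}
After op 8 (replace /vz 74): {"avb":15,"d":9,"gk":87,"liw":10,"t":79,"vz":74,"x":55}
After op 9 (remove /gk): {"avb":15,"d":9,"liw":10,"t":79,"vz":74,"x":55}
After op 10 (remove /d): {"avb":15,"liw":10,"t":79,"vz":74,"x":55}
After op 11 (add /avb 57): {"avb":57,"liw":10,"t":79,"vz":74,"x":55}
After op 12 (replace /t 31): {"avb":57,"liw":10,"t":31,"vz":74,"x":55}
After op 13 (replace /liw 50): {"avb":57,"liw":50,"t":31,"vz":74,"x":55}
After op 14 (replace /liw 39): {"avb":57,"liw":39,"t":31,"vz":74,"x":55}
After op 15 (remove /x): {"avb":57,"liw":39,"t":31,"vz":74}
Value at /liw: 39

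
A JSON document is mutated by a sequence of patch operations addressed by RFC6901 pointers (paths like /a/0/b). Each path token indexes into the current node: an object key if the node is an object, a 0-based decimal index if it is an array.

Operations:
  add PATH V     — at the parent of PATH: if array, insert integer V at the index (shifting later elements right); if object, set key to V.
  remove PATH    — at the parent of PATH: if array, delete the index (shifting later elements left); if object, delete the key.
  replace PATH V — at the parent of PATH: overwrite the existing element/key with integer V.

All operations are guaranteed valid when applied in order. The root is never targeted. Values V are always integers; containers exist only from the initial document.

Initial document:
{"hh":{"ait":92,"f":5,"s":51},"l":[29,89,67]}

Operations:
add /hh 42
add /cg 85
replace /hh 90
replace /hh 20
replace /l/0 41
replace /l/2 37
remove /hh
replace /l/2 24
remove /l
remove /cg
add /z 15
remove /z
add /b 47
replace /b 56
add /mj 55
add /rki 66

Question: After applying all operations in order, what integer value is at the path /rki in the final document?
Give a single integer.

After op 1 (add /hh 42): {"hh":42,"l":[29,89,67]}
After op 2 (add /cg 85): {"cg":85,"hh":42,"l":[29,89,67]}
After op 3 (replace /hh 90): {"cg":85,"hh":90,"l":[29,89,67]}
After op 4 (replace /hh 20): {"cg":85,"hh":20,"l":[29,89,67]}
After op 5 (replace /l/0 41): {"cg":85,"hh":20,"l":[41,89,67]}
After op 6 (replace /l/2 37): {"cg":85,"hh":20,"l":[41,89,37]}
After op 7 (remove /hh): {"cg":85,"l":[41,89,37]}
After op 8 (replace /l/2 24): {"cg":85,"l":[41,89,24]}
After op 9 (remove /l): {"cg":85}
After op 10 (remove /cg): {}
After op 11 (add /z 15): {"z":15}
After op 12 (remove /z): {}
After op 13 (add /b 47): {"b":47}
After op 14 (replace /b 56): {"b":56}
After op 15 (add /mj 55): {"b":56,"mj":55}
After op 16 (add /rki 66): {"b":56,"mj":55,"rki":66}
Value at /rki: 66

Answer: 66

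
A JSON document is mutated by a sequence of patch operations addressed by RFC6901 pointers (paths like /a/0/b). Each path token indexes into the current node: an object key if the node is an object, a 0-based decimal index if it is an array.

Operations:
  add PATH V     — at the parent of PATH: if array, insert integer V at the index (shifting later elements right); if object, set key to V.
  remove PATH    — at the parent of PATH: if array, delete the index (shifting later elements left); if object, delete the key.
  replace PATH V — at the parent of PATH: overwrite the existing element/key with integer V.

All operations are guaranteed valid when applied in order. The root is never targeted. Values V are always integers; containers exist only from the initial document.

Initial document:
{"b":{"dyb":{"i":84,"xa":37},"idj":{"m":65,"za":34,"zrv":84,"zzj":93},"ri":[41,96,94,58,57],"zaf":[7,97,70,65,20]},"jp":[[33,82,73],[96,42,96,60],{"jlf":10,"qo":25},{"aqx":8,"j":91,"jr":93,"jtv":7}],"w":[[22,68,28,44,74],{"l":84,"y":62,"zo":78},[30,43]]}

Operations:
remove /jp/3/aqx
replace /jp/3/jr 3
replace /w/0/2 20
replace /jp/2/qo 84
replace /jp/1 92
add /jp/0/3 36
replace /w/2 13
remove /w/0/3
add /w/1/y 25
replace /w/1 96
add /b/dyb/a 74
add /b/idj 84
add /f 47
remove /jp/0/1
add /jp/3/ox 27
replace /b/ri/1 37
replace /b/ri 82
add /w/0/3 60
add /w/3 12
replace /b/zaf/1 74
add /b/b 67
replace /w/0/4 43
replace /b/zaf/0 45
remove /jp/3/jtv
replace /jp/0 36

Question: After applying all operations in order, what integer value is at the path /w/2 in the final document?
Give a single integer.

After op 1 (remove /jp/3/aqx): {"b":{"dyb":{"i":84,"xa":37},"idj":{"m":65,"za":34,"zrv":84,"zzj":93},"ri":[41,96,94,58,57],"zaf":[7,97,70,65,20]},"jp":[[33,82,73],[96,42,96,60],{"jlf":10,"qo":25},{"j":91,"jr":93,"jtv":7}],"w":[[22,68,28,44,74],{"l":84,"y":62,"zo":78},[30,43]]}
After op 2 (replace /jp/3/jr 3): {"b":{"dyb":{"i":84,"xa":37},"idj":{"m":65,"za":34,"zrv":84,"zzj":93},"ri":[41,96,94,58,57],"zaf":[7,97,70,65,20]},"jp":[[33,82,73],[96,42,96,60],{"jlf":10,"qo":25},{"j":91,"jr":3,"jtv":7}],"w":[[22,68,28,44,74],{"l":84,"y":62,"zo":78},[30,43]]}
After op 3 (replace /w/0/2 20): {"b":{"dyb":{"i":84,"xa":37},"idj":{"m":65,"za":34,"zrv":84,"zzj":93},"ri":[41,96,94,58,57],"zaf":[7,97,70,65,20]},"jp":[[33,82,73],[96,42,96,60],{"jlf":10,"qo":25},{"j":91,"jr":3,"jtv":7}],"w":[[22,68,20,44,74],{"l":84,"y":62,"zo":78},[30,43]]}
After op 4 (replace /jp/2/qo 84): {"b":{"dyb":{"i":84,"xa":37},"idj":{"m":65,"za":34,"zrv":84,"zzj":93},"ri":[41,96,94,58,57],"zaf":[7,97,70,65,20]},"jp":[[33,82,73],[96,42,96,60],{"jlf":10,"qo":84},{"j":91,"jr":3,"jtv":7}],"w":[[22,68,20,44,74],{"l":84,"y":62,"zo":78},[30,43]]}
After op 5 (replace /jp/1 92): {"b":{"dyb":{"i":84,"xa":37},"idj":{"m":65,"za":34,"zrv":84,"zzj":93},"ri":[41,96,94,58,57],"zaf":[7,97,70,65,20]},"jp":[[33,82,73],92,{"jlf":10,"qo":84},{"j":91,"jr":3,"jtv":7}],"w":[[22,68,20,44,74],{"l":84,"y":62,"zo":78},[30,43]]}
After op 6 (add /jp/0/3 36): {"b":{"dyb":{"i":84,"xa":37},"idj":{"m":65,"za":34,"zrv":84,"zzj":93},"ri":[41,96,94,58,57],"zaf":[7,97,70,65,20]},"jp":[[33,82,73,36],92,{"jlf":10,"qo":84},{"j":91,"jr":3,"jtv":7}],"w":[[22,68,20,44,74],{"l":84,"y":62,"zo":78},[30,43]]}
After op 7 (replace /w/2 13): {"b":{"dyb":{"i":84,"xa":37},"idj":{"m":65,"za":34,"zrv":84,"zzj":93},"ri":[41,96,94,58,57],"zaf":[7,97,70,65,20]},"jp":[[33,82,73,36],92,{"jlf":10,"qo":84},{"j":91,"jr":3,"jtv":7}],"w":[[22,68,20,44,74],{"l":84,"y":62,"zo":78},13]}
After op 8 (remove /w/0/3): {"b":{"dyb":{"i":84,"xa":37},"idj":{"m":65,"za":34,"zrv":84,"zzj":93},"ri":[41,96,94,58,57],"zaf":[7,97,70,65,20]},"jp":[[33,82,73,36],92,{"jlf":10,"qo":84},{"j":91,"jr":3,"jtv":7}],"w":[[22,68,20,74],{"l":84,"y":62,"zo":78},13]}
After op 9 (add /w/1/y 25): {"b":{"dyb":{"i":84,"xa":37},"idj":{"m":65,"za":34,"zrv":84,"zzj":93},"ri":[41,96,94,58,57],"zaf":[7,97,70,65,20]},"jp":[[33,82,73,36],92,{"jlf":10,"qo":84},{"j":91,"jr":3,"jtv":7}],"w":[[22,68,20,74],{"l":84,"y":25,"zo":78},13]}
After op 10 (replace /w/1 96): {"b":{"dyb":{"i":84,"xa":37},"idj":{"m":65,"za":34,"zrv":84,"zzj":93},"ri":[41,96,94,58,57],"zaf":[7,97,70,65,20]},"jp":[[33,82,73,36],92,{"jlf":10,"qo":84},{"j":91,"jr":3,"jtv":7}],"w":[[22,68,20,74],96,13]}
After op 11 (add /b/dyb/a 74): {"b":{"dyb":{"a":74,"i":84,"xa":37},"idj":{"m":65,"za":34,"zrv":84,"zzj":93},"ri":[41,96,94,58,57],"zaf":[7,97,70,65,20]},"jp":[[33,82,73,36],92,{"jlf":10,"qo":84},{"j":91,"jr":3,"jtv":7}],"w":[[22,68,20,74],96,13]}
After op 12 (add /b/idj 84): {"b":{"dyb":{"a":74,"i":84,"xa":37},"idj":84,"ri":[41,96,94,58,57],"zaf":[7,97,70,65,20]},"jp":[[33,82,73,36],92,{"jlf":10,"qo":84},{"j":91,"jr":3,"jtv":7}],"w":[[22,68,20,74],96,13]}
After op 13 (add /f 47): {"b":{"dyb":{"a":74,"i":84,"xa":37},"idj":84,"ri":[41,96,94,58,57],"zaf":[7,97,70,65,20]},"f":47,"jp":[[33,82,73,36],92,{"jlf":10,"qo":84},{"j":91,"jr":3,"jtv":7}],"w":[[22,68,20,74],96,13]}
After op 14 (remove /jp/0/1): {"b":{"dyb":{"a":74,"i":84,"xa":37},"idj":84,"ri":[41,96,94,58,57],"zaf":[7,97,70,65,20]},"f":47,"jp":[[33,73,36],92,{"jlf":10,"qo":84},{"j":91,"jr":3,"jtv":7}],"w":[[22,68,20,74],96,13]}
After op 15 (add /jp/3/ox 27): {"b":{"dyb":{"a":74,"i":84,"xa":37},"idj":84,"ri":[41,96,94,58,57],"zaf":[7,97,70,65,20]},"f":47,"jp":[[33,73,36],92,{"jlf":10,"qo":84},{"j":91,"jr":3,"jtv":7,"ox":27}],"w":[[22,68,20,74],96,13]}
After op 16 (replace /b/ri/1 37): {"b":{"dyb":{"a":74,"i":84,"xa":37},"idj":84,"ri":[41,37,94,58,57],"zaf":[7,97,70,65,20]},"f":47,"jp":[[33,73,36],92,{"jlf":10,"qo":84},{"j":91,"jr":3,"jtv":7,"ox":27}],"w":[[22,68,20,74],96,13]}
After op 17 (replace /b/ri 82): {"b":{"dyb":{"a":74,"i":84,"xa":37},"idj":84,"ri":82,"zaf":[7,97,70,65,20]},"f":47,"jp":[[33,73,36],92,{"jlf":10,"qo":84},{"j":91,"jr":3,"jtv":7,"ox":27}],"w":[[22,68,20,74],96,13]}
After op 18 (add /w/0/3 60): {"b":{"dyb":{"a":74,"i":84,"xa":37},"idj":84,"ri":82,"zaf":[7,97,70,65,20]},"f":47,"jp":[[33,73,36],92,{"jlf":10,"qo":84},{"j":91,"jr":3,"jtv":7,"ox":27}],"w":[[22,68,20,60,74],96,13]}
After op 19 (add /w/3 12): {"b":{"dyb":{"a":74,"i":84,"xa":37},"idj":84,"ri":82,"zaf":[7,97,70,65,20]},"f":47,"jp":[[33,73,36],92,{"jlf":10,"qo":84},{"j":91,"jr":3,"jtv":7,"ox":27}],"w":[[22,68,20,60,74],96,13,12]}
After op 20 (replace /b/zaf/1 74): {"b":{"dyb":{"a":74,"i":84,"xa":37},"idj":84,"ri":82,"zaf":[7,74,70,65,20]},"f":47,"jp":[[33,73,36],92,{"jlf":10,"qo":84},{"j":91,"jr":3,"jtv":7,"ox":27}],"w":[[22,68,20,60,74],96,13,12]}
After op 21 (add /b/b 67): {"b":{"b":67,"dyb":{"a":74,"i":84,"xa":37},"idj":84,"ri":82,"zaf":[7,74,70,65,20]},"f":47,"jp":[[33,73,36],92,{"jlf":10,"qo":84},{"j":91,"jr":3,"jtv":7,"ox":27}],"w":[[22,68,20,60,74],96,13,12]}
After op 22 (replace /w/0/4 43): {"b":{"b":67,"dyb":{"a":74,"i":84,"xa":37},"idj":84,"ri":82,"zaf":[7,74,70,65,20]},"f":47,"jp":[[33,73,36],92,{"jlf":10,"qo":84},{"j":91,"jr":3,"jtv":7,"ox":27}],"w":[[22,68,20,60,43],96,13,12]}
After op 23 (replace /b/zaf/0 45): {"b":{"b":67,"dyb":{"a":74,"i":84,"xa":37},"idj":84,"ri":82,"zaf":[45,74,70,65,20]},"f":47,"jp":[[33,73,36],92,{"jlf":10,"qo":84},{"j":91,"jr":3,"jtv":7,"ox":27}],"w":[[22,68,20,60,43],96,13,12]}
After op 24 (remove /jp/3/jtv): {"b":{"b":67,"dyb":{"a":74,"i":84,"xa":37},"idj":84,"ri":82,"zaf":[45,74,70,65,20]},"f":47,"jp":[[33,73,36],92,{"jlf":10,"qo":84},{"j":91,"jr":3,"ox":27}],"w":[[22,68,20,60,43],96,13,12]}
After op 25 (replace /jp/0 36): {"b":{"b":67,"dyb":{"a":74,"i":84,"xa":37},"idj":84,"ri":82,"zaf":[45,74,70,65,20]},"f":47,"jp":[36,92,{"jlf":10,"qo":84},{"j":91,"jr":3,"ox":27}],"w":[[22,68,20,60,43],96,13,12]}
Value at /w/2: 13

Answer: 13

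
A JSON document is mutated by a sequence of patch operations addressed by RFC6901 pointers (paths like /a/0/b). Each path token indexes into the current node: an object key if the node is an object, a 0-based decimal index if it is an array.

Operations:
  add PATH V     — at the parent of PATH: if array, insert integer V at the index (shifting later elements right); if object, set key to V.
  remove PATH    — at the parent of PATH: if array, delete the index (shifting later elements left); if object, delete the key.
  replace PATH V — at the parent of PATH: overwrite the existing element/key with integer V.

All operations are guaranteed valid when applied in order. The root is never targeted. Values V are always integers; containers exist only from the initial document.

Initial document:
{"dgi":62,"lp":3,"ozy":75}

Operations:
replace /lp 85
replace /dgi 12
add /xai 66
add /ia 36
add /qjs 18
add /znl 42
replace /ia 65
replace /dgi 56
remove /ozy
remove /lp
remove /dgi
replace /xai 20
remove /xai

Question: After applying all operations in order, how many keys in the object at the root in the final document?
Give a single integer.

After op 1 (replace /lp 85): {"dgi":62,"lp":85,"ozy":75}
After op 2 (replace /dgi 12): {"dgi":12,"lp":85,"ozy":75}
After op 3 (add /xai 66): {"dgi":12,"lp":85,"ozy":75,"xai":66}
After op 4 (add /ia 36): {"dgi":12,"ia":36,"lp":85,"ozy":75,"xai":66}
After op 5 (add /qjs 18): {"dgi":12,"ia":36,"lp":85,"ozy":75,"qjs":18,"xai":66}
After op 6 (add /znl 42): {"dgi":12,"ia":36,"lp":85,"ozy":75,"qjs":18,"xai":66,"znl":42}
After op 7 (replace /ia 65): {"dgi":12,"ia":65,"lp":85,"ozy":75,"qjs":18,"xai":66,"znl":42}
After op 8 (replace /dgi 56): {"dgi":56,"ia":65,"lp":85,"ozy":75,"qjs":18,"xai":66,"znl":42}
After op 9 (remove /ozy): {"dgi":56,"ia":65,"lp":85,"qjs":18,"xai":66,"znl":42}
After op 10 (remove /lp): {"dgi":56,"ia":65,"qjs":18,"xai":66,"znl":42}
After op 11 (remove /dgi): {"ia":65,"qjs":18,"xai":66,"znl":42}
After op 12 (replace /xai 20): {"ia":65,"qjs":18,"xai":20,"znl":42}
After op 13 (remove /xai): {"ia":65,"qjs":18,"znl":42}
Size at the root: 3

Answer: 3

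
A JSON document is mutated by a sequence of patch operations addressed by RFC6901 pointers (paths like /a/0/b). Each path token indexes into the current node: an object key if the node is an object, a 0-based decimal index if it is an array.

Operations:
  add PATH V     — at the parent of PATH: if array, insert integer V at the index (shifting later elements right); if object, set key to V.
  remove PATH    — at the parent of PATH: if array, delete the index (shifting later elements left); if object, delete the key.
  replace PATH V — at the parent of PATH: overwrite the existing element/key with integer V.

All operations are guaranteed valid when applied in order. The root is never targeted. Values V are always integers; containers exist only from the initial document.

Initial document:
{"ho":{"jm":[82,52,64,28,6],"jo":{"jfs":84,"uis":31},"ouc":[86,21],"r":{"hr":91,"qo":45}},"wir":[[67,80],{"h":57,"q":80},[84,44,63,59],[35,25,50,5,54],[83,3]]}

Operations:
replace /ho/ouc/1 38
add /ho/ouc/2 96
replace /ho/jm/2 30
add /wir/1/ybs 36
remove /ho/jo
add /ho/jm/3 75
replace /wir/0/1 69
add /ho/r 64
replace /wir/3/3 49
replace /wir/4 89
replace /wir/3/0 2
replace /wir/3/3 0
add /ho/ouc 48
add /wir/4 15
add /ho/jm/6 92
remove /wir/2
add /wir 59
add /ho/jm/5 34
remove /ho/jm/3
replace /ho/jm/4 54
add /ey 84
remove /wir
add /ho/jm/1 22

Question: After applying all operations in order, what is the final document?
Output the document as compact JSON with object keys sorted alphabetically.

After op 1 (replace /ho/ouc/1 38): {"ho":{"jm":[82,52,64,28,6],"jo":{"jfs":84,"uis":31},"ouc":[86,38],"r":{"hr":91,"qo":45}},"wir":[[67,80],{"h":57,"q":80},[84,44,63,59],[35,25,50,5,54],[83,3]]}
After op 2 (add /ho/ouc/2 96): {"ho":{"jm":[82,52,64,28,6],"jo":{"jfs":84,"uis":31},"ouc":[86,38,96],"r":{"hr":91,"qo":45}},"wir":[[67,80],{"h":57,"q":80},[84,44,63,59],[35,25,50,5,54],[83,3]]}
After op 3 (replace /ho/jm/2 30): {"ho":{"jm":[82,52,30,28,6],"jo":{"jfs":84,"uis":31},"ouc":[86,38,96],"r":{"hr":91,"qo":45}},"wir":[[67,80],{"h":57,"q":80},[84,44,63,59],[35,25,50,5,54],[83,3]]}
After op 4 (add /wir/1/ybs 36): {"ho":{"jm":[82,52,30,28,6],"jo":{"jfs":84,"uis":31},"ouc":[86,38,96],"r":{"hr":91,"qo":45}},"wir":[[67,80],{"h":57,"q":80,"ybs":36},[84,44,63,59],[35,25,50,5,54],[83,3]]}
After op 5 (remove /ho/jo): {"ho":{"jm":[82,52,30,28,6],"ouc":[86,38,96],"r":{"hr":91,"qo":45}},"wir":[[67,80],{"h":57,"q":80,"ybs":36},[84,44,63,59],[35,25,50,5,54],[83,3]]}
After op 6 (add /ho/jm/3 75): {"ho":{"jm":[82,52,30,75,28,6],"ouc":[86,38,96],"r":{"hr":91,"qo":45}},"wir":[[67,80],{"h":57,"q":80,"ybs":36},[84,44,63,59],[35,25,50,5,54],[83,3]]}
After op 7 (replace /wir/0/1 69): {"ho":{"jm":[82,52,30,75,28,6],"ouc":[86,38,96],"r":{"hr":91,"qo":45}},"wir":[[67,69],{"h":57,"q":80,"ybs":36},[84,44,63,59],[35,25,50,5,54],[83,3]]}
After op 8 (add /ho/r 64): {"ho":{"jm":[82,52,30,75,28,6],"ouc":[86,38,96],"r":64},"wir":[[67,69],{"h":57,"q":80,"ybs":36},[84,44,63,59],[35,25,50,5,54],[83,3]]}
After op 9 (replace /wir/3/3 49): {"ho":{"jm":[82,52,30,75,28,6],"ouc":[86,38,96],"r":64},"wir":[[67,69],{"h":57,"q":80,"ybs":36},[84,44,63,59],[35,25,50,49,54],[83,3]]}
After op 10 (replace /wir/4 89): {"ho":{"jm":[82,52,30,75,28,6],"ouc":[86,38,96],"r":64},"wir":[[67,69],{"h":57,"q":80,"ybs":36},[84,44,63,59],[35,25,50,49,54],89]}
After op 11 (replace /wir/3/0 2): {"ho":{"jm":[82,52,30,75,28,6],"ouc":[86,38,96],"r":64},"wir":[[67,69],{"h":57,"q":80,"ybs":36},[84,44,63,59],[2,25,50,49,54],89]}
After op 12 (replace /wir/3/3 0): {"ho":{"jm":[82,52,30,75,28,6],"ouc":[86,38,96],"r":64},"wir":[[67,69],{"h":57,"q":80,"ybs":36},[84,44,63,59],[2,25,50,0,54],89]}
After op 13 (add /ho/ouc 48): {"ho":{"jm":[82,52,30,75,28,6],"ouc":48,"r":64},"wir":[[67,69],{"h":57,"q":80,"ybs":36},[84,44,63,59],[2,25,50,0,54],89]}
After op 14 (add /wir/4 15): {"ho":{"jm":[82,52,30,75,28,6],"ouc":48,"r":64},"wir":[[67,69],{"h":57,"q":80,"ybs":36},[84,44,63,59],[2,25,50,0,54],15,89]}
After op 15 (add /ho/jm/6 92): {"ho":{"jm":[82,52,30,75,28,6,92],"ouc":48,"r":64},"wir":[[67,69],{"h":57,"q":80,"ybs":36},[84,44,63,59],[2,25,50,0,54],15,89]}
After op 16 (remove /wir/2): {"ho":{"jm":[82,52,30,75,28,6,92],"ouc":48,"r":64},"wir":[[67,69],{"h":57,"q":80,"ybs":36},[2,25,50,0,54],15,89]}
After op 17 (add /wir 59): {"ho":{"jm":[82,52,30,75,28,6,92],"ouc":48,"r":64},"wir":59}
After op 18 (add /ho/jm/5 34): {"ho":{"jm":[82,52,30,75,28,34,6,92],"ouc":48,"r":64},"wir":59}
After op 19 (remove /ho/jm/3): {"ho":{"jm":[82,52,30,28,34,6,92],"ouc":48,"r":64},"wir":59}
After op 20 (replace /ho/jm/4 54): {"ho":{"jm":[82,52,30,28,54,6,92],"ouc":48,"r":64},"wir":59}
After op 21 (add /ey 84): {"ey":84,"ho":{"jm":[82,52,30,28,54,6,92],"ouc":48,"r":64},"wir":59}
After op 22 (remove /wir): {"ey":84,"ho":{"jm":[82,52,30,28,54,6,92],"ouc":48,"r":64}}
After op 23 (add /ho/jm/1 22): {"ey":84,"ho":{"jm":[82,22,52,30,28,54,6,92],"ouc":48,"r":64}}

Answer: {"ey":84,"ho":{"jm":[82,22,52,30,28,54,6,92],"ouc":48,"r":64}}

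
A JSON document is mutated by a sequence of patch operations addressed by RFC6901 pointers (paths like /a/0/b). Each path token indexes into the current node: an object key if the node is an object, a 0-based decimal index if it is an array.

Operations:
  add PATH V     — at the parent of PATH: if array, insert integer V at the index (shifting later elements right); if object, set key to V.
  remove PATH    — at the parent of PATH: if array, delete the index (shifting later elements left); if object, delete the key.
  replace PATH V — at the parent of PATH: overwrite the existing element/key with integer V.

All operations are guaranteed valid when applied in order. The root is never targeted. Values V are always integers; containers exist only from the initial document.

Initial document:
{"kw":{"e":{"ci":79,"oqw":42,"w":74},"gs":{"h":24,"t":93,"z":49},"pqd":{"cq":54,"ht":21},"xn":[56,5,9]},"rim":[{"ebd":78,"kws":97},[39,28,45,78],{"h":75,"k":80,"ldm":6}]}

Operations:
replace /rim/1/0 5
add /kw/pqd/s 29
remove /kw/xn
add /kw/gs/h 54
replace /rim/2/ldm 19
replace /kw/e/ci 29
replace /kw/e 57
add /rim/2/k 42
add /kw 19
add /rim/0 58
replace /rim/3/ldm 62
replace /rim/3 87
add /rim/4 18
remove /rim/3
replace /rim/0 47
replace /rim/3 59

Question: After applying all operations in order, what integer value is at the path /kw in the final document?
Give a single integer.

Answer: 19

Derivation:
After op 1 (replace /rim/1/0 5): {"kw":{"e":{"ci":79,"oqw":42,"w":74},"gs":{"h":24,"t":93,"z":49},"pqd":{"cq":54,"ht":21},"xn":[56,5,9]},"rim":[{"ebd":78,"kws":97},[5,28,45,78],{"h":75,"k":80,"ldm":6}]}
After op 2 (add /kw/pqd/s 29): {"kw":{"e":{"ci":79,"oqw":42,"w":74},"gs":{"h":24,"t":93,"z":49},"pqd":{"cq":54,"ht":21,"s":29},"xn":[56,5,9]},"rim":[{"ebd":78,"kws":97},[5,28,45,78],{"h":75,"k":80,"ldm":6}]}
After op 3 (remove /kw/xn): {"kw":{"e":{"ci":79,"oqw":42,"w":74},"gs":{"h":24,"t":93,"z":49},"pqd":{"cq":54,"ht":21,"s":29}},"rim":[{"ebd":78,"kws":97},[5,28,45,78],{"h":75,"k":80,"ldm":6}]}
After op 4 (add /kw/gs/h 54): {"kw":{"e":{"ci":79,"oqw":42,"w":74},"gs":{"h":54,"t":93,"z":49},"pqd":{"cq":54,"ht":21,"s":29}},"rim":[{"ebd":78,"kws":97},[5,28,45,78],{"h":75,"k":80,"ldm":6}]}
After op 5 (replace /rim/2/ldm 19): {"kw":{"e":{"ci":79,"oqw":42,"w":74},"gs":{"h":54,"t":93,"z":49},"pqd":{"cq":54,"ht":21,"s":29}},"rim":[{"ebd":78,"kws":97},[5,28,45,78],{"h":75,"k":80,"ldm":19}]}
After op 6 (replace /kw/e/ci 29): {"kw":{"e":{"ci":29,"oqw":42,"w":74},"gs":{"h":54,"t":93,"z":49},"pqd":{"cq":54,"ht":21,"s":29}},"rim":[{"ebd":78,"kws":97},[5,28,45,78],{"h":75,"k":80,"ldm":19}]}
After op 7 (replace /kw/e 57): {"kw":{"e":57,"gs":{"h":54,"t":93,"z":49},"pqd":{"cq":54,"ht":21,"s":29}},"rim":[{"ebd":78,"kws":97},[5,28,45,78],{"h":75,"k":80,"ldm":19}]}
After op 8 (add /rim/2/k 42): {"kw":{"e":57,"gs":{"h":54,"t":93,"z":49},"pqd":{"cq":54,"ht":21,"s":29}},"rim":[{"ebd":78,"kws":97},[5,28,45,78],{"h":75,"k":42,"ldm":19}]}
After op 9 (add /kw 19): {"kw":19,"rim":[{"ebd":78,"kws":97},[5,28,45,78],{"h":75,"k":42,"ldm":19}]}
After op 10 (add /rim/0 58): {"kw":19,"rim":[58,{"ebd":78,"kws":97},[5,28,45,78],{"h":75,"k":42,"ldm":19}]}
After op 11 (replace /rim/3/ldm 62): {"kw":19,"rim":[58,{"ebd":78,"kws":97},[5,28,45,78],{"h":75,"k":42,"ldm":62}]}
After op 12 (replace /rim/3 87): {"kw":19,"rim":[58,{"ebd":78,"kws":97},[5,28,45,78],87]}
After op 13 (add /rim/4 18): {"kw":19,"rim":[58,{"ebd":78,"kws":97},[5,28,45,78],87,18]}
After op 14 (remove /rim/3): {"kw":19,"rim":[58,{"ebd":78,"kws":97},[5,28,45,78],18]}
After op 15 (replace /rim/0 47): {"kw":19,"rim":[47,{"ebd":78,"kws":97},[5,28,45,78],18]}
After op 16 (replace /rim/3 59): {"kw":19,"rim":[47,{"ebd":78,"kws":97},[5,28,45,78],59]}
Value at /kw: 19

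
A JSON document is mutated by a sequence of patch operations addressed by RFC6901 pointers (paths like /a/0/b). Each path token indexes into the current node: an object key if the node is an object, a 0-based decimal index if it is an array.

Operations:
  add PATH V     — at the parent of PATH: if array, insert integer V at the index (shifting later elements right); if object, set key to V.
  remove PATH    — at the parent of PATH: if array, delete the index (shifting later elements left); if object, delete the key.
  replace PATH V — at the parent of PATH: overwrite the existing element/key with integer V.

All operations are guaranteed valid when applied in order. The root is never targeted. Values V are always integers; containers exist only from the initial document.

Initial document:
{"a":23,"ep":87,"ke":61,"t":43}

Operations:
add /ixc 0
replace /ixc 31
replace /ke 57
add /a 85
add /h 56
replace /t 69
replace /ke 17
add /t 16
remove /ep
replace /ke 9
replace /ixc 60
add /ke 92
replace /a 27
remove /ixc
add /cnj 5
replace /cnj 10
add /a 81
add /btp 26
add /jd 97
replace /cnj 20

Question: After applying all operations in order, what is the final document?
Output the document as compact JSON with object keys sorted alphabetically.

After op 1 (add /ixc 0): {"a":23,"ep":87,"ixc":0,"ke":61,"t":43}
After op 2 (replace /ixc 31): {"a":23,"ep":87,"ixc":31,"ke":61,"t":43}
After op 3 (replace /ke 57): {"a":23,"ep":87,"ixc":31,"ke":57,"t":43}
After op 4 (add /a 85): {"a":85,"ep":87,"ixc":31,"ke":57,"t":43}
After op 5 (add /h 56): {"a":85,"ep":87,"h":56,"ixc":31,"ke":57,"t":43}
After op 6 (replace /t 69): {"a":85,"ep":87,"h":56,"ixc":31,"ke":57,"t":69}
After op 7 (replace /ke 17): {"a":85,"ep":87,"h":56,"ixc":31,"ke":17,"t":69}
After op 8 (add /t 16): {"a":85,"ep":87,"h":56,"ixc":31,"ke":17,"t":16}
After op 9 (remove /ep): {"a":85,"h":56,"ixc":31,"ke":17,"t":16}
After op 10 (replace /ke 9): {"a":85,"h":56,"ixc":31,"ke":9,"t":16}
After op 11 (replace /ixc 60): {"a":85,"h":56,"ixc":60,"ke":9,"t":16}
After op 12 (add /ke 92): {"a":85,"h":56,"ixc":60,"ke":92,"t":16}
After op 13 (replace /a 27): {"a":27,"h":56,"ixc":60,"ke":92,"t":16}
After op 14 (remove /ixc): {"a":27,"h":56,"ke":92,"t":16}
After op 15 (add /cnj 5): {"a":27,"cnj":5,"h":56,"ke":92,"t":16}
After op 16 (replace /cnj 10): {"a":27,"cnj":10,"h":56,"ke":92,"t":16}
After op 17 (add /a 81): {"a":81,"cnj":10,"h":56,"ke":92,"t":16}
After op 18 (add /btp 26): {"a":81,"btp":26,"cnj":10,"h":56,"ke":92,"t":16}
After op 19 (add /jd 97): {"a":81,"btp":26,"cnj":10,"h":56,"jd":97,"ke":92,"t":16}
After op 20 (replace /cnj 20): {"a":81,"btp":26,"cnj":20,"h":56,"jd":97,"ke":92,"t":16}

Answer: {"a":81,"btp":26,"cnj":20,"h":56,"jd":97,"ke":92,"t":16}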